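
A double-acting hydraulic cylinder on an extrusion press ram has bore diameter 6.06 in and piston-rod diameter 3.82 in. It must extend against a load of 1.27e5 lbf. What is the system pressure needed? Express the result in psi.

P ≈ 4400 psi

Cap-side area A_cap = π/4 × (6.06 in)² = 28.84 in^2
P = F / A = 1.27e5 lbf / A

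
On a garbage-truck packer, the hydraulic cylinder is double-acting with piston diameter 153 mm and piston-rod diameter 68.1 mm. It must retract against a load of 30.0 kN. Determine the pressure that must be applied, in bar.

Rod-side annular area A_ann = π/4 × (153² − 68.1²) = 14740 mm^2
Retraction: pressure acts on the annular area.
P = F / A = 30.0 kN / A

P ≈ 20.3 bar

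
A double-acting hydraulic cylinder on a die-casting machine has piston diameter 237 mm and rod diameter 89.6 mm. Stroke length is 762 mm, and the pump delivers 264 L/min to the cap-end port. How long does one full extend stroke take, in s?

t ≈ 7.64 s

Cap-side area A_cap = π/4 × (237 mm)² = 44120 mm^2
Swept volume V = A × L; t = V / Q = A·L / Q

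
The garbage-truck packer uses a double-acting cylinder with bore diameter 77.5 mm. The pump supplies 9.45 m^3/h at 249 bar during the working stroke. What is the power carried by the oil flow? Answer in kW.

W ≈ 65.4 kW

Hydraulic power = P × Q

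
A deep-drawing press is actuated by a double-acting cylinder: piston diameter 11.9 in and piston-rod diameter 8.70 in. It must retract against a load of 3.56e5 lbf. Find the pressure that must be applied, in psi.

Rod-side annular area A_ann = π/4 × (11.9² − 8.70²) = 51.77 in^2
Retraction: pressure acts on the annular area.
P = F / A = 3.56e5 lbf / A

P ≈ 6880 psi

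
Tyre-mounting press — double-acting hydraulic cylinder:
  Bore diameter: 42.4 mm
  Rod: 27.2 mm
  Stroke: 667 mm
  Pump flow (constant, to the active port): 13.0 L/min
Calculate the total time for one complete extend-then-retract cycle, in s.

t ≈ 6.90 s

Cap-side area A_cap = π/4 × (42.4 mm)² = 1412 mm^2
Rod-side annular area A_ann = π/4 × (42.4² − 27.2²) = 830.9 mm^2
t_ext = A_cap·L/Q = 4.347 s
t_ret = A_ann·L/Q = 2.558 s
t_cycle = t_ext + t_ret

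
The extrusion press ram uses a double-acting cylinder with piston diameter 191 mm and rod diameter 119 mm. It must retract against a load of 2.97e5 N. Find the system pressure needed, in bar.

P ≈ 169 bar

Rod-side annular area A_ann = π/4 × (191² − 119²) = 17530 mm^2
Retraction: pressure acts on the annular area.
P = F / A = 2.97e5 N / A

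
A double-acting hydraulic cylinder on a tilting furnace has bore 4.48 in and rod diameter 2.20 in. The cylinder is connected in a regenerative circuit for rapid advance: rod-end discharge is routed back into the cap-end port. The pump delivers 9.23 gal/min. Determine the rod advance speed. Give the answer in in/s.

v ≈ 9.35 in/s

In regeneration the rod-end outflow joins the pump flow into the cap end, so the net volume the pump must supply per unit advance equals the rod cross-section area.
Rod cross-section A_rod = π/4 × (2.20 in)² = 3.801 in^2
v = Q_pump / A_rod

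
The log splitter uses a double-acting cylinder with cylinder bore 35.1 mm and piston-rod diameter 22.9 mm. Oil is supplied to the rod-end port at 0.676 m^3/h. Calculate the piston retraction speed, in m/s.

Rod-side annular area A_ann = π/4 × (35.1² − 22.9²) = 555.7 mm^2
Flow into the rod-end port fills the annular volume.
v = Q / A

v ≈ 0.338 m/s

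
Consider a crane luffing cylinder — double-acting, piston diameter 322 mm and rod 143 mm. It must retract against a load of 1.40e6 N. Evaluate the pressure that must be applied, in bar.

Rod-side annular area A_ann = π/4 × (322² − 143²) = 65370 mm^2
Retraction: pressure acts on the annular area.
P = F / A = 1.40e6 N / A

P ≈ 214 bar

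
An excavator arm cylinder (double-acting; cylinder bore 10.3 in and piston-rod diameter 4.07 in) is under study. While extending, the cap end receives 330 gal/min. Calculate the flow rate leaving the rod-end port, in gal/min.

Q_out ≈ 278 gal/min

Cap-side area A_cap = π/4 × (10.3 in)² = 83.32 in^2
Rod-side annular area A_ann = π/4 × (10.3² − 4.07²) = 70.31 in^2
Piston speed v = Q_in/A_cap; rod-end outflow Q_out = v × A_ann = Q_in × A_ann/A_cap.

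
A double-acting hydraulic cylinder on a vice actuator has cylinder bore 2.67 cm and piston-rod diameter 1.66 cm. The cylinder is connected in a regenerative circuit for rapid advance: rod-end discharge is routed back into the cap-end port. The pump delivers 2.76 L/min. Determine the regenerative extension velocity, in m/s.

v ≈ 0.213 m/s

In regeneration the rod-end outflow joins the pump flow into the cap end, so the net volume the pump must supply per unit advance equals the rod cross-section area.
Rod cross-section A_rod = π/4 × (1.66 cm)² = 2.164 cm^2
v = Q_pump / A_rod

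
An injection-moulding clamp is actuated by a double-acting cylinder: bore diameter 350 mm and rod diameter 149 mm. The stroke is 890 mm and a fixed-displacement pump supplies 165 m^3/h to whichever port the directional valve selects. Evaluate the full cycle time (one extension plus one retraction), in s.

t ≈ 3.40 s

Cap-side area A_cap = π/4 × (350 mm)² = 96210 mm^2
Rod-side annular area A_ann = π/4 × (350² − 149²) = 78770 mm^2
t_ext = A_cap·L/Q = 1.868 s
t_ret = A_ann·L/Q = 1.530 s
t_cycle = t_ext + t_ret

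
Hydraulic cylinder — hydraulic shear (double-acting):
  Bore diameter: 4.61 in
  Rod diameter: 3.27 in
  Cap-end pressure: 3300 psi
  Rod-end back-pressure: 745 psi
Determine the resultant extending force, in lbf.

F ≈ 48900 lbf

Cap-side area A_cap = π/4 × (4.61 in)² = 16.69 in^2
Rod-side annular area A_ann = π/4 × (4.61² − 3.27²) = 8.293 in^2
Net thrust = P_cap·A_cap − P_rod·A_ann = 55080 lbf − 6178 lbf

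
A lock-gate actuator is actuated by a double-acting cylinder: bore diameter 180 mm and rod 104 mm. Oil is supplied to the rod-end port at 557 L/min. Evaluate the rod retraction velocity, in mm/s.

Rod-side annular area A_ann = π/4 × (180² − 104²) = 16950 mm^2
Flow into the rod-end port fills the annular volume.
v = Q / A

v ≈ 548 mm/s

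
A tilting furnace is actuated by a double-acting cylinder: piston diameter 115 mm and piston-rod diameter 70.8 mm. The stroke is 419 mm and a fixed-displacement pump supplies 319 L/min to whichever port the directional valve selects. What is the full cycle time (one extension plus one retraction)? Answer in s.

Cap-side area A_cap = π/4 × (115 mm)² = 10390 mm^2
Rod-side annular area A_ann = π/4 × (115² − 70.8²) = 6450 mm^2
t_ext = A_cap·L/Q = 0.8186 s
t_ret = A_ann·L/Q = 0.5083 s
t_cycle = t_ext + t_ret

t ≈ 1.33 s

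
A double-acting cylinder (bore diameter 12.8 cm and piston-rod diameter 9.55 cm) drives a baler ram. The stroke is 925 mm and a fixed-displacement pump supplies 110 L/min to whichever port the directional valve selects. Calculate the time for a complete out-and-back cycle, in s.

t ≈ 9.37 s

Cap-side area A_cap = π/4 × (12.8 cm)² = 128.7 cm^2
Rod-side annular area A_ann = π/4 × (12.8² − 9.55²) = 57.05 cm^2
t_ext = A_cap·L/Q = 6.492 s
t_ret = A_ann·L/Q = 2.878 s
t_cycle = t_ext + t_ret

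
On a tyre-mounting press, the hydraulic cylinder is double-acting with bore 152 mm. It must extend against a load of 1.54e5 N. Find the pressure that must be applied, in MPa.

P ≈ 8.49 MPa

Cap-side area A_cap = π/4 × (152 mm)² = 18150 mm^2
P = F / A = 1.54e5 N / A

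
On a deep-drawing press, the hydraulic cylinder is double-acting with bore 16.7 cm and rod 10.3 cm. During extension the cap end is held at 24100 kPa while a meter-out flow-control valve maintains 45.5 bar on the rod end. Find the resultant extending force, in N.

F ≈ 4.66e5 N

Cap-side area A_cap = π/4 × (16.7 cm)² = 219.0 cm^2
Rod-side annular area A_ann = π/4 × (16.7² − 10.3²) = 135.7 cm^2
Net thrust = P_cap·A_cap − P_rod·A_ann = 5.279e5 N − 61750 N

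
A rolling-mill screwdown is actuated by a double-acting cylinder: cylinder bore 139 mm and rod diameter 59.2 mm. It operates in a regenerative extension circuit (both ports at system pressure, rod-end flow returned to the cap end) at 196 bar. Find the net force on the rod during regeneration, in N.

With equal pressure on both faces, forces on the annular region cancel; the net push is pressure × rod cross-section.
Rod cross-section A_rod = π/4 × (59.2 mm)² = 2753 mm^2
F = P × A_rod

F ≈ 53900 N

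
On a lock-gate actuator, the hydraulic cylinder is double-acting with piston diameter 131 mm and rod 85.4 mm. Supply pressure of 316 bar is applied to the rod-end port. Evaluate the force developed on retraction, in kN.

F ≈ 245 kN

Rod-side annular area A_ann = π/4 × (131² − 85.4²) = 7750 mm^2
On retraction the pressure acts on the annular area (bore minus rod).
F = P × A_ann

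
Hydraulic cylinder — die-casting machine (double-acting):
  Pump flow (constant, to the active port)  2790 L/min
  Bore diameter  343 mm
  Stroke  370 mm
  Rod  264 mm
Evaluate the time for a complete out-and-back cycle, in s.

Cap-side area A_cap = π/4 × (343 mm)² = 92400 mm^2
Rod-side annular area A_ann = π/4 × (343² − 264²) = 37660 mm^2
t_ext = A_cap·L/Q = 0.7352 s
t_ret = A_ann·L/Q = 0.2997 s
t_cycle = t_ext + t_ret

t ≈ 1.03 s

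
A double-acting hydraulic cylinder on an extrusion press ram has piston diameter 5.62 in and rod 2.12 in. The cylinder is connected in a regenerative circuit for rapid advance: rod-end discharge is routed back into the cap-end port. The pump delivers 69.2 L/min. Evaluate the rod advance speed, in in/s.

v ≈ 19.9 in/s

In regeneration the rod-end outflow joins the pump flow into the cap end, so the net volume the pump must supply per unit advance equals the rod cross-section area.
Rod cross-section A_rod = π/4 × (2.12 in)² = 3.530 in^2
v = Q_pump / A_rod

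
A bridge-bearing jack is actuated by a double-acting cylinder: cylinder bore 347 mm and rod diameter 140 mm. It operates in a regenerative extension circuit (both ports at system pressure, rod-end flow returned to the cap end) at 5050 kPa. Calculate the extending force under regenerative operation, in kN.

F ≈ 77.7 kN

With equal pressure on both faces, forces on the annular region cancel; the net push is pressure × rod cross-section.
Rod cross-section A_rod = π/4 × (140 mm)² = 15390 mm^2
F = P × A_rod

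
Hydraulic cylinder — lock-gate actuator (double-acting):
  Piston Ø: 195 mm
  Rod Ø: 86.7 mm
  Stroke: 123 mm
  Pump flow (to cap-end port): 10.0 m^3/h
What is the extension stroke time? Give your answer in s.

Cap-side area A_cap = π/4 × (195 mm)² = 29860 mm^2
Swept volume V = A × L; t = V / Q = A·L / Q

t ≈ 1.32 s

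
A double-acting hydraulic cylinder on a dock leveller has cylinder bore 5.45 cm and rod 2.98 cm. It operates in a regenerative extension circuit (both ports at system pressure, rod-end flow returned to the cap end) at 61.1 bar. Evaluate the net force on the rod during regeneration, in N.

F ≈ 4260 N

With equal pressure on both faces, forces on the annular region cancel; the net push is pressure × rod cross-section.
Rod cross-section A_rod = π/4 × (2.98 cm)² = 6.975 cm^2
F = P × A_rod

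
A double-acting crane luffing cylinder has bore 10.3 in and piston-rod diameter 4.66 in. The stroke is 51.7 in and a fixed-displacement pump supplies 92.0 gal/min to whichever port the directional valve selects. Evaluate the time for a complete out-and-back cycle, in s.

t ≈ 21.8 s

Cap-side area A_cap = π/4 × (10.3 in)² = 83.32 in^2
Rod-side annular area A_ann = π/4 × (10.3² − 4.66²) = 66.27 in^2
t_ext = A_cap·L/Q = 12.16 s
t_ret = A_ann·L/Q = 9.673 s
t_cycle = t_ext + t_ret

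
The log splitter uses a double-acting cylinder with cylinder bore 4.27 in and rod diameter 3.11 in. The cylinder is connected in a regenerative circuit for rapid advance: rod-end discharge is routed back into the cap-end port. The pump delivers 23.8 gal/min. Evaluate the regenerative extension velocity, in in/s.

v ≈ 12.1 in/s

In regeneration the rod-end outflow joins the pump flow into the cap end, so the net volume the pump must supply per unit advance equals the rod cross-section area.
Rod cross-section A_rod = π/4 × (3.11 in)² = 7.596 in^2
v = Q_pump / A_rod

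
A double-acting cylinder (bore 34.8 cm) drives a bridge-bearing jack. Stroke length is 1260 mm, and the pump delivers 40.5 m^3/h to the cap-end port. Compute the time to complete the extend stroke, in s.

t ≈ 10.7 s

Cap-side area A_cap = π/4 × (34.8 cm)² = 951.1 cm^2
Swept volume V = A × L; t = V / Q = A·L / Q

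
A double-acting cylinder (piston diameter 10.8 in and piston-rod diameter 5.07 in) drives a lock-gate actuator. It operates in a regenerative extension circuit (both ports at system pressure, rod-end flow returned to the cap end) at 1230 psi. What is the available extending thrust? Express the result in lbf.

F ≈ 24800 lbf

With equal pressure on both faces, forces on the annular region cancel; the net push is pressure × rod cross-section.
Rod cross-section A_rod = π/4 × (5.07 in)² = 20.19 in^2
F = P × A_rod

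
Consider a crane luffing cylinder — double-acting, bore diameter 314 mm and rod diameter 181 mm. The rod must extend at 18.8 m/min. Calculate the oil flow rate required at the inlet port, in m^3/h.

Cap-side area A_cap = π/4 × (314 mm)² = 77440 mm^2
Q = A × v

Q ≈ 87.3 m^3/h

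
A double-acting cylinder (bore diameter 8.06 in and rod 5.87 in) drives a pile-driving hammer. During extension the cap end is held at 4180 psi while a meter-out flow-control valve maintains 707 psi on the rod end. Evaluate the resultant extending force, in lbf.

F ≈ 1.96e5 lbf

Cap-side area A_cap = π/4 × (8.06 in)² = 51.02 in^2
Rod-side annular area A_ann = π/4 × (8.06² − 5.87²) = 23.96 in^2
Net thrust = P_cap·A_cap − P_rod·A_ann = 2.133e5 lbf − 16940 lbf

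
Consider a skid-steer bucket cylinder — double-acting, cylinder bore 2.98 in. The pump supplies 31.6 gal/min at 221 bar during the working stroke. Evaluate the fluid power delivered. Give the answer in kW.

Hydraulic power = P × Q

W ≈ 44.1 kW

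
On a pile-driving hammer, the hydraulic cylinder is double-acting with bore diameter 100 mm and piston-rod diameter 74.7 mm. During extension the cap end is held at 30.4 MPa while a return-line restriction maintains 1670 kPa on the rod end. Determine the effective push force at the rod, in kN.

F ≈ 233 kN

Cap-side area A_cap = π/4 × (100 mm)² = 7854 mm^2
Rod-side annular area A_ann = π/4 × (100² − 74.7²) = 3471 mm^2
Net thrust = P_cap·A_cap − P_rod·A_ann = 238.8 kN − 5.797 kN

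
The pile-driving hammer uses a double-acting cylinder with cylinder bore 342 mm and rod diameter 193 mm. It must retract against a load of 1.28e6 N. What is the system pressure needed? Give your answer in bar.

P ≈ 204 bar

Rod-side annular area A_ann = π/4 × (342² − 193²) = 62610 mm^2
Retraction: pressure acts on the annular area.
P = F / A = 1.28e6 N / A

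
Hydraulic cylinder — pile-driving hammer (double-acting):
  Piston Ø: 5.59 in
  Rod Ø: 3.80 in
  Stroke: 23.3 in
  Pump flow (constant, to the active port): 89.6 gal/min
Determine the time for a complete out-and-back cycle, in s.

Cap-side area A_cap = π/4 × (5.59 in)² = 24.54 in^2
Rod-side annular area A_ann = π/4 × (5.59² − 3.80²) = 13.20 in^2
t_ext = A_cap·L/Q = 1.658 s
t_ret = A_ann·L/Q = 0.8917 s
t_cycle = t_ext + t_ret

t ≈ 2.55 s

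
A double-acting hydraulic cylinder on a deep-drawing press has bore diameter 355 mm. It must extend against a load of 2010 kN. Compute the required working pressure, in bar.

Cap-side area A_cap = π/4 × (355 mm)² = 98980 mm^2
P = F / A = 2010 kN / A

P ≈ 203 bar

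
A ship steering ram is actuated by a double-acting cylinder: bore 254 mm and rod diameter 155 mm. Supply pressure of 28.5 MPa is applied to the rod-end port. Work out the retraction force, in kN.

Rod-side annular area A_ann = π/4 × (254² − 155²) = 31800 mm^2
On retraction the pressure acts on the annular area (bore minus rod).
F = P × A_ann

F ≈ 906 kN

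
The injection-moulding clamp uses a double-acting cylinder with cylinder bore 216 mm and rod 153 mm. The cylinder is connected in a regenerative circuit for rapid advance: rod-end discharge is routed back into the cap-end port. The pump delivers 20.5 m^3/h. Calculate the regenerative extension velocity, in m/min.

v ≈ 18.6 m/min

In regeneration the rod-end outflow joins the pump flow into the cap end, so the net volume the pump must supply per unit advance equals the rod cross-section area.
Rod cross-section A_rod = π/4 × (153 mm)² = 18390 mm^2
v = Q_pump / A_rod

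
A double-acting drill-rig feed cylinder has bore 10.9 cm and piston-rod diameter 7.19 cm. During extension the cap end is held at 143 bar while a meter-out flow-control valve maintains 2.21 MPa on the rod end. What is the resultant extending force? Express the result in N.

Cap-side area A_cap = π/4 × (10.9 cm)² = 93.31 cm^2
Rod-side annular area A_ann = π/4 × (10.9² − 7.19²) = 52.71 cm^2
Net thrust = P_cap·A_cap − P_rod·A_ann = 1.334e5 N − 11650 N

F ≈ 1.22e5 N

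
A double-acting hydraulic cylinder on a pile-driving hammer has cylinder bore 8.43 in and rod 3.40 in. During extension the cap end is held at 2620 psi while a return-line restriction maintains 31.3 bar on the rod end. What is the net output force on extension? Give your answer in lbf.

F ≈ 1.25e5 lbf

Cap-side area A_cap = π/4 × (8.43 in)² = 55.81 in^2
Rod-side annular area A_ann = π/4 × (8.43² − 3.40²) = 46.74 in^2
Net thrust = P_cap·A_cap − P_rod·A_ann = 1.462e5 lbf − 21220 lbf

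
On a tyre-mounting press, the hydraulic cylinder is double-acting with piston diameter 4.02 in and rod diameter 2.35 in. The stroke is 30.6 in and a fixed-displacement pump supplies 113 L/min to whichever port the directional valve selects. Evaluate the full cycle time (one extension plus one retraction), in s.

t ≈ 5.60 s

Cap-side area A_cap = π/4 × (4.02 in)² = 12.69 in^2
Rod-side annular area A_ann = π/4 × (4.02² − 2.35²) = 8.355 in^2
t_ext = A_cap·L/Q = 3.379 s
t_ret = A_ann·L/Q = 2.225 s
t_cycle = t_ext + t_ret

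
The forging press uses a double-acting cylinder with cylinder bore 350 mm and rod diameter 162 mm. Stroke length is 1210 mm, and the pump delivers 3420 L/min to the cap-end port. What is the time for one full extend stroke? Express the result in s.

Cap-side area A_cap = π/4 × (350 mm)² = 96210 mm^2
Swept volume V = A × L; t = V / Q = A·L / Q

t ≈ 2.04 s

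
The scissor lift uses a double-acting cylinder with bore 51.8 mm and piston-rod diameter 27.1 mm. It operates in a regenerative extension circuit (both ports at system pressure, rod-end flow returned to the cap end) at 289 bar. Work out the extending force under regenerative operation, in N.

F ≈ 16700 N

With equal pressure on both faces, forces on the annular region cancel; the net push is pressure × rod cross-section.
Rod cross-section A_rod = π/4 × (27.1 mm)² = 576.8 mm^2
F = P × A_rod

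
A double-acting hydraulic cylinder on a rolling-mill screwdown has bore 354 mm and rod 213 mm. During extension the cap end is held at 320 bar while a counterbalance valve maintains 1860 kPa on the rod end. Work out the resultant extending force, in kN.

Cap-side area A_cap = π/4 × (354 mm)² = 98420 mm^2
Rod-side annular area A_ann = π/4 × (354² − 213²) = 62790 mm^2
Net thrust = P_cap·A_cap − P_rod·A_ann = 3150 kN − 116.8 kN

F ≈ 3030 kN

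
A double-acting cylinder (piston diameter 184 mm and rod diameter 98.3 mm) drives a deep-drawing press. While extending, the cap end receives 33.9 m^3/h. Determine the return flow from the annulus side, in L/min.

Q_out ≈ 404 L/min

Cap-side area A_cap = π/4 × (184 mm)² = 26590 mm^2
Rod-side annular area A_ann = π/4 × (184² − 98.3²) = 19000 mm^2
Piston speed v = Q_in/A_cap; rod-end outflow Q_out = v × A_ann = Q_in × A_ann/A_cap.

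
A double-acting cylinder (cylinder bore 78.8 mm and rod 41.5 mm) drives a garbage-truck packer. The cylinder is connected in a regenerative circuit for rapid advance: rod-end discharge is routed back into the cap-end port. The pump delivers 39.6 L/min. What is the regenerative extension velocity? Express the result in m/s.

v ≈ 0.488 m/s

In regeneration the rod-end outflow joins the pump flow into the cap end, so the net volume the pump must supply per unit advance equals the rod cross-section area.
Rod cross-section A_rod = π/4 × (41.5 mm)² = 1353 mm^2
v = Q_pump / A_rod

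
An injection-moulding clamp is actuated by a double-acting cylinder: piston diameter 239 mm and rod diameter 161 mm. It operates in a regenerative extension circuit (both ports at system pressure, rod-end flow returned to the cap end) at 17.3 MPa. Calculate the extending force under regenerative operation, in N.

F ≈ 3.52e5 N

With equal pressure on both faces, forces on the annular region cancel; the net push is pressure × rod cross-section.
Rod cross-section A_rod = π/4 × (161 mm)² = 20360 mm^2
F = P × A_rod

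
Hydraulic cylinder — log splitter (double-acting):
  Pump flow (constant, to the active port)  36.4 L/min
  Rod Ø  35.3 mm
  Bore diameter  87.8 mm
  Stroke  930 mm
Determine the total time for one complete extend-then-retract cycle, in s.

t ≈ 17.1 s

Cap-side area A_cap = π/4 × (87.8 mm)² = 6055 mm^2
Rod-side annular area A_ann = π/4 × (87.8² − 35.3²) = 5076 mm^2
t_ext = A_cap·L/Q = 9.281 s
t_ret = A_ann·L/Q = 7.781 s
t_cycle = t_ext + t_ret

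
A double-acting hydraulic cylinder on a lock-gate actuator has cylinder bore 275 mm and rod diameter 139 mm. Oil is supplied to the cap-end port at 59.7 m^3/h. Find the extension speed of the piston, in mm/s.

v ≈ 279 mm/s

Cap-side area A_cap = π/4 × (275 mm)² = 59400 mm^2
v = Q / A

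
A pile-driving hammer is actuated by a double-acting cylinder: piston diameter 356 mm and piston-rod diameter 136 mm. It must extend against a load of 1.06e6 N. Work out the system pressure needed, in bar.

P ≈ 106 bar

Cap-side area A_cap = π/4 × (356 mm)² = 99540 mm^2
P = F / A = 1.06e6 N / A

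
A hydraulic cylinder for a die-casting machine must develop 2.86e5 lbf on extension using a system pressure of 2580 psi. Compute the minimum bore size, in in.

Extension force acts on the full piston face: F = P × (π/4)D².
D = √(4F / (πP)) = √(4 × 2.86e5 lbf / (π × 2580 psi))

D ≈ 11.9 in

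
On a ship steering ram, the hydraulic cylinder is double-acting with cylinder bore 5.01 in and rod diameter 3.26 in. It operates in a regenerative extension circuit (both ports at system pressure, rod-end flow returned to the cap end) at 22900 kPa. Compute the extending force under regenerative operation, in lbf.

With equal pressure on both faces, forces on the annular region cancel; the net push is pressure × rod cross-section.
Rod cross-section A_rod = π/4 × (3.26 in)² = 8.347 in^2
F = P × A_rod

F ≈ 27700 lbf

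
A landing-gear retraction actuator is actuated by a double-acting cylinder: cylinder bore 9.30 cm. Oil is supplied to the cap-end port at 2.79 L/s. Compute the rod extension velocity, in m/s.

Cap-side area A_cap = π/4 × (9.30 cm)² = 67.93 cm^2
v = Q / A

v ≈ 0.411 m/s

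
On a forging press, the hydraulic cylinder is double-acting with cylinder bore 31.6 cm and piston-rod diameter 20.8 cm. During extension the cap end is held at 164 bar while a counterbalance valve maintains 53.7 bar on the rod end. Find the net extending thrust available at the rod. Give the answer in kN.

F ≈ 1050 kN

Cap-side area A_cap = π/4 × (31.6 cm)² = 784.3 cm^2
Rod-side annular area A_ann = π/4 × (31.6² − 20.8²) = 444.5 cm^2
Net thrust = P_cap·A_cap − P_rod·A_ann = 1286 kN − 238.7 kN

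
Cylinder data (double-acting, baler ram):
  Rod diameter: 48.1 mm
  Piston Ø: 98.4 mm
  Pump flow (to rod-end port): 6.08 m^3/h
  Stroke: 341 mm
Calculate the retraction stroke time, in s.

Rod-side annular area A_ann = π/4 × (98.4² − 48.1²) = 5788 mm^2
Swept volume V = A × L; t = V / Q = A·L / Q

t ≈ 1.17 s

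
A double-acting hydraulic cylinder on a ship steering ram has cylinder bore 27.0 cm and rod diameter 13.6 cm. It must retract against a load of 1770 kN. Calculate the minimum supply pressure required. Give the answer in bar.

Rod-side annular area A_ann = π/4 × (27.0² − 13.6²) = 427.3 cm^2
Retraction: pressure acts on the annular area.
P = F / A = 1770 kN / A

P ≈ 414 bar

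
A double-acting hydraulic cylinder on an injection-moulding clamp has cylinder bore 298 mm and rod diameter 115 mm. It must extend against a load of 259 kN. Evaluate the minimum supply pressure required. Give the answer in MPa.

P ≈ 3.71 MPa

Cap-side area A_cap = π/4 × (298 mm)² = 69750 mm^2
P = F / A = 259 kN / A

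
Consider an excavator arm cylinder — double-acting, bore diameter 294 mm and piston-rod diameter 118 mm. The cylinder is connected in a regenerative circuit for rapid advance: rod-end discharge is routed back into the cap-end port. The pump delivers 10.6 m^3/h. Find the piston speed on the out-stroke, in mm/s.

v ≈ 269 mm/s

In regeneration the rod-end outflow joins the pump flow into the cap end, so the net volume the pump must supply per unit advance equals the rod cross-section area.
Rod cross-section A_rod = π/4 × (118 mm)² = 10940 mm^2
v = Q_pump / A_rod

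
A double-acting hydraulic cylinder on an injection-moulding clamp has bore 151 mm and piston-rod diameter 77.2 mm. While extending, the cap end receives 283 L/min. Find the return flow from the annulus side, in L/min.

Q_out ≈ 209 L/min

Cap-side area A_cap = π/4 × (151 mm)² = 17910 mm^2
Rod-side annular area A_ann = π/4 × (151² − 77.2²) = 13230 mm^2
Piston speed v = Q_in/A_cap; rod-end outflow Q_out = v × A_ann = Q_in × A_ann/A_cap.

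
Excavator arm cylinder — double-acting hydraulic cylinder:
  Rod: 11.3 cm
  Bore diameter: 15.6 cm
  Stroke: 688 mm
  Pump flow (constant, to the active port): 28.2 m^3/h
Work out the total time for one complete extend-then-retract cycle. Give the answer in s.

Cap-side area A_cap = π/4 × (15.6 cm)² = 191.1 cm^2
Rod-side annular area A_ann = π/4 × (15.6² − 11.3²) = 90.85 cm^2
t_ext = A_cap·L/Q = 1.679 s
t_ret = A_ann·L/Q = 0.7979 s
t_cycle = t_ext + t_ret

t ≈ 2.48 s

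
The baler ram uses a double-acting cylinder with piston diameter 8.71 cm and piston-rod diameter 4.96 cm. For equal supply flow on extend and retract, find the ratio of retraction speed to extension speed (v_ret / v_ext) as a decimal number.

Cap-side area A_cap = π/4 × (8.71 cm)² = 59.58 cm^2
Rod-side annular area A_ann = π/4 × (8.71² − 4.96²) = 40.26 cm^2
For equal Q, v ∝ 1/A, so v_ret/v_ext = A_cap/A_ann.

v_ret/v_ext ≈ 1.48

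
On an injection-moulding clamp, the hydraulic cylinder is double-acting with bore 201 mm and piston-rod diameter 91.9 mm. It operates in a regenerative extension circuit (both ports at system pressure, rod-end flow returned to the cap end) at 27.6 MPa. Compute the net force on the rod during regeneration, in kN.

With equal pressure on both faces, forces on the annular region cancel; the net push is pressure × rod cross-section.
Rod cross-section A_rod = π/4 × (91.9 mm)² = 6633 mm^2
F = P × A_rod

F ≈ 183 kN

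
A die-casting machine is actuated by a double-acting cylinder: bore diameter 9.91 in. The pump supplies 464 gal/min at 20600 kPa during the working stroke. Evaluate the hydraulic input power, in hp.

W ≈ 809 hp

Hydraulic power = P × Q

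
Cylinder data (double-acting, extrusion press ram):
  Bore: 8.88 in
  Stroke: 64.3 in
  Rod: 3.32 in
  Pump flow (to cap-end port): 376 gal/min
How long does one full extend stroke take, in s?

Cap-side area A_cap = π/4 × (8.88 in)² = 61.93 in^2
Swept volume V = A × L; t = V / Q = A·L / Q

t ≈ 2.75 s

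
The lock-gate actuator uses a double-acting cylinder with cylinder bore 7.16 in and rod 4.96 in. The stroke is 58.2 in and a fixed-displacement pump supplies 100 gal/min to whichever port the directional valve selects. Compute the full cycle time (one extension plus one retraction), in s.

t ≈ 9.25 s

Cap-side area A_cap = π/4 × (7.16 in)² = 40.26 in^2
Rod-side annular area A_ann = π/4 × (7.16² − 4.96²) = 20.94 in^2
t_ext = A_cap·L/Q = 6.087 s
t_ret = A_ann·L/Q = 3.166 s
t_cycle = t_ext + t_ret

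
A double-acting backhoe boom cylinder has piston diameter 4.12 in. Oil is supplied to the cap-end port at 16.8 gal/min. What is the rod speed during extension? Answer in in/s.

v ≈ 4.85 in/s

Cap-side area A_cap = π/4 × (4.12 in)² = 13.33 in^2
v = Q / A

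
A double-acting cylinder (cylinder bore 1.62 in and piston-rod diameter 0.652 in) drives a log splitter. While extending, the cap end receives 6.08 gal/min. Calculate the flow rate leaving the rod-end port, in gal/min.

Q_out ≈ 5.10 gal/min

Cap-side area A_cap = π/4 × (1.62 in)² = 2.061 in^2
Rod-side annular area A_ann = π/4 × (1.62² − 0.652²) = 1.727 in^2
Piston speed v = Q_in/A_cap; rod-end outflow Q_out = v × A_ann = Q_in × A_ann/A_cap.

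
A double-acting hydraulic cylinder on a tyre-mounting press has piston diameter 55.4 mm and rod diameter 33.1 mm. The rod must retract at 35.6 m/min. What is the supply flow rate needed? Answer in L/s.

Rod-side annular area A_ann = π/4 × (55.4² − 33.1²) = 1550 mm^2
Q = A × v

Q ≈ 0.920 L/s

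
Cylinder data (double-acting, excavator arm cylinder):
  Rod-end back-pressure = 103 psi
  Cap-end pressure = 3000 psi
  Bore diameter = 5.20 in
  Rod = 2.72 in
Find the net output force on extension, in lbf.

Cap-side area A_cap = π/4 × (5.20 in)² = 21.24 in^2
Rod-side annular area A_ann = π/4 × (5.20² − 2.72²) = 15.43 in^2
Net thrust = P_cap·A_cap − P_rod·A_ann = 63710 lbf − 1589 lbf

F ≈ 62100 lbf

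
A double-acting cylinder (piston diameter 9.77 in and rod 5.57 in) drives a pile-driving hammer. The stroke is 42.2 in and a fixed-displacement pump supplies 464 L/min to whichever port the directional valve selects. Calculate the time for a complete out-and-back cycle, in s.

t ≈ 11.2 s

Cap-side area A_cap = π/4 × (9.77 in)² = 74.97 in^2
Rod-side annular area A_ann = π/4 × (9.77² − 5.57²) = 50.60 in^2
t_ext = A_cap·L/Q = 6.704 s
t_ret = A_ann·L/Q = 4.525 s
t_cycle = t_ext + t_ret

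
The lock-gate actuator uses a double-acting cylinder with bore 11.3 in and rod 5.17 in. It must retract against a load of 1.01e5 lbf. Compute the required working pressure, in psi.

P ≈ 1270 psi

Rod-side annular area A_ann = π/4 × (11.3² − 5.17²) = 79.29 in^2
Retraction: pressure acts on the annular area.
P = F / A = 1.01e5 lbf / A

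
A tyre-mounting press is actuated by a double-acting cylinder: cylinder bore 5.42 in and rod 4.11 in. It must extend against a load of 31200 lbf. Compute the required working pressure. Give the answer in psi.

Cap-side area A_cap = π/4 × (5.42 in)² = 23.07 in^2
P = F / A = 31200 lbf / A

P ≈ 1350 psi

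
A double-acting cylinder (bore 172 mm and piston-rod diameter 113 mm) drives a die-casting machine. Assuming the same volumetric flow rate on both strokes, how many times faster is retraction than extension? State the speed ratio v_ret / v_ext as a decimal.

Cap-side area A_cap = π/4 × (172 mm)² = 23240 mm^2
Rod-side annular area A_ann = π/4 × (172² − 113²) = 13210 mm^2
For equal Q, v ∝ 1/A, so v_ret/v_ext = A_cap/A_ann.

v_ret/v_ext ≈ 1.76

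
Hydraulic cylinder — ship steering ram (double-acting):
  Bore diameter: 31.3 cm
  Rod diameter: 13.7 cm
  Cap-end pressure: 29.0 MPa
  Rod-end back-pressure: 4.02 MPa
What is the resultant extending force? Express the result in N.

F ≈ 1.98e6 N

Cap-side area A_cap = π/4 × (31.3 cm)² = 769.4 cm^2
Rod-side annular area A_ann = π/4 × (31.3² − 13.7²) = 622.0 cm^2
Net thrust = P_cap·A_cap − P_rod·A_ann = 2.231e6 N − 2.501e5 N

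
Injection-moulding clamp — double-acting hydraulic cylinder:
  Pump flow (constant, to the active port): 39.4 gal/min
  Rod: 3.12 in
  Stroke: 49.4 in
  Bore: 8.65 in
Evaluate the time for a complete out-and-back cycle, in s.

t ≈ 35.8 s

Cap-side area A_cap = π/4 × (8.65 in)² = 58.77 in^2
Rod-side annular area A_ann = π/4 × (8.65² − 3.12²) = 51.12 in^2
t_ext = A_cap·L/Q = 19.14 s
t_ret = A_ann·L/Q = 16.65 s
t_cycle = t_ext + t_ret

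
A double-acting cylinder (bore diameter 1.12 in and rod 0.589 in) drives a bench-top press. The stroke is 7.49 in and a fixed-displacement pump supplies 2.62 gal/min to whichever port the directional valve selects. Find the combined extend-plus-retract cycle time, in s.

t ≈ 1.26 s

Cap-side area A_cap = π/4 × (1.12 in)² = 0.9852 in^2
Rod-side annular area A_ann = π/4 × (1.12² − 0.589²) = 0.7127 in^2
t_ext = A_cap·L/Q = 0.7316 s
t_ret = A_ann·L/Q = 0.5292 s
t_cycle = t_ext + t_ret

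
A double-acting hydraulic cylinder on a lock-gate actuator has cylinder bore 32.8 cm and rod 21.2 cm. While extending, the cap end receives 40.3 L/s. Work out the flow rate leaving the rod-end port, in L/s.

Q_out ≈ 23.5 L/s

Cap-side area A_cap = π/4 × (32.8 cm)² = 845.0 cm^2
Rod-side annular area A_ann = π/4 × (32.8² − 21.2²) = 492.0 cm^2
Piston speed v = Q_in/A_cap; rod-end outflow Q_out = v × A_ann = Q_in × A_ann/A_cap.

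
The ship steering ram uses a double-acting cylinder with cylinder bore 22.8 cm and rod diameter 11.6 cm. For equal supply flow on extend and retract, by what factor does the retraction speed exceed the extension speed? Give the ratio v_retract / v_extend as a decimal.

Cap-side area A_cap = π/4 × (22.8 cm)² = 408.3 cm^2
Rod-side annular area A_ann = π/4 × (22.8² − 11.6²) = 302.6 cm^2
For equal Q, v ∝ 1/A, so v_ret/v_ext = A_cap/A_ann.

v_ret/v_ext ≈ 1.35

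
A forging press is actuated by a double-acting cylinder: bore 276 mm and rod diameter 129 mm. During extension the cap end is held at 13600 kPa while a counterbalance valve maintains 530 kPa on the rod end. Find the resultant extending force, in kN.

Cap-side area A_cap = π/4 × (276 mm)² = 59830 mm^2
Rod-side annular area A_ann = π/4 × (276² − 129²) = 46760 mm^2
Net thrust = P_cap·A_cap − P_rod·A_ann = 813.7 kN − 24.78 kN

F ≈ 789 kN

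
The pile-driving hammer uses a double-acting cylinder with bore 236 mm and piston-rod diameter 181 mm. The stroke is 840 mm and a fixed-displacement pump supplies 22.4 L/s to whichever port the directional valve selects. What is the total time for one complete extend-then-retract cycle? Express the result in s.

Cap-side area A_cap = π/4 × (236 mm)² = 43740 mm^2
Rod-side annular area A_ann = π/4 × (236² − 181²) = 18010 mm^2
t_ext = A_cap·L/Q = 1.640 s
t_ret = A_ann·L/Q = 0.6755 s
t_cycle = t_ext + t_ret

t ≈ 2.32 s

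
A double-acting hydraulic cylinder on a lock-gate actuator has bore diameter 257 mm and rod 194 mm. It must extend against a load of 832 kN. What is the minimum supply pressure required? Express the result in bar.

Cap-side area A_cap = π/4 × (257 mm)² = 51870 mm^2
P = F / A = 832 kN / A

P ≈ 160 bar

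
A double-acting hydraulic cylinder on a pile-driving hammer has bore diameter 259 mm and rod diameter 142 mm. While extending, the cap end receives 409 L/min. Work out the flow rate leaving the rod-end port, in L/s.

Q_out ≈ 4.77 L/s

Cap-side area A_cap = π/4 × (259 mm)² = 52690 mm^2
Rod-side annular area A_ann = π/4 × (259² − 142²) = 36850 mm^2
Piston speed v = Q_in/A_cap; rod-end outflow Q_out = v × A_ann = Q_in × A_ann/A_cap.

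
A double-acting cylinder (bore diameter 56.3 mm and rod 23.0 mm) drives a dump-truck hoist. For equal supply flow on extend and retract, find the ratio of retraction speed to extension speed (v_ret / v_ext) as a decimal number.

v_ret/v_ext ≈ 1.20

Cap-side area A_cap = π/4 × (56.3 mm)² = 2489 mm^2
Rod-side annular area A_ann = π/4 × (56.3² − 23.0²) = 2074 mm^2
For equal Q, v ∝ 1/A, so v_ret/v_ext = A_cap/A_ann.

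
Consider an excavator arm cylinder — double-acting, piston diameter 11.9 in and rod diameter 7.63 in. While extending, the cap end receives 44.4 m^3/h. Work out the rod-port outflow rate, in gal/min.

Q_out ≈ 115 gal/min

Cap-side area A_cap = π/4 × (11.9 in)² = 111.2 in^2
Rod-side annular area A_ann = π/4 × (11.9² − 7.63²) = 65.50 in^2
Piston speed v = Q_in/A_cap; rod-end outflow Q_out = v × A_ann = Q_in × A_ann/A_cap.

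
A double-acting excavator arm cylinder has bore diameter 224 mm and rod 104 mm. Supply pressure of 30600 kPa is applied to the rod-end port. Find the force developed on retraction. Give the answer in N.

Rod-side annular area A_ann = π/4 × (224² − 104²) = 30910 mm^2
On retraction the pressure acts on the annular area (bore minus rod).
F = P × A_ann

F ≈ 9.46e5 N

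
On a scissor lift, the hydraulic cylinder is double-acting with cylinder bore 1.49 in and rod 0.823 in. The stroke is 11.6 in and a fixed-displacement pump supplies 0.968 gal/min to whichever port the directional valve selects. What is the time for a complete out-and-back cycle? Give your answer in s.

Cap-side area A_cap = π/4 × (1.49 in)² = 1.744 in^2
Rod-side annular area A_ann = π/4 × (1.49² − 0.823²) = 1.212 in^2
t_ext = A_cap·L/Q = 5.427 s
t_ret = A_ann·L/Q = 3.771 s
t_cycle = t_ext + t_ret

t ≈ 9.20 s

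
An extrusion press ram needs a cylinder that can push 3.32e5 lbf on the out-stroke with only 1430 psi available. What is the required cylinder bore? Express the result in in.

Extension force acts on the full piston face: F = P × (π/4)D².
D = √(4F / (πP)) = √(4 × 3.32e5 lbf / (π × 1430 psi))

D ≈ 17.2 in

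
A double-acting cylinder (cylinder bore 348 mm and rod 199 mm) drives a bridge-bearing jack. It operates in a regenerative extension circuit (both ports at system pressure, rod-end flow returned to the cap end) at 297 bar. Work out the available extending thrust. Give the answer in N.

With equal pressure on both faces, forces on the annular region cancel; the net push is pressure × rod cross-section.
Rod cross-section A_rod = π/4 × (199 mm)² = 31100 mm^2
F = P × A_rod

F ≈ 9.24e5 N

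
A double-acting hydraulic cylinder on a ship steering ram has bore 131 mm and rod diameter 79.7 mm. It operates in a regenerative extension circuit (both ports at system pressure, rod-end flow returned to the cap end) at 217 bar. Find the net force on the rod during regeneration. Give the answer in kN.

With equal pressure on both faces, forces on the annular region cancel; the net push is pressure × rod cross-section.
Rod cross-section A_rod = π/4 × (79.7 mm)² = 4989 mm^2
F = P × A_rod

F ≈ 108 kN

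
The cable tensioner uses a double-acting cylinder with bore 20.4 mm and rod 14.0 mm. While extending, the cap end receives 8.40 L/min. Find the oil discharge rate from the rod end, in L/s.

Cap-side area A_cap = π/4 × (20.4 mm)² = 326.9 mm^2
Rod-side annular area A_ann = π/4 × (20.4² − 14.0²) = 172.9 mm^2
Piston speed v = Q_in/A_cap; rod-end outflow Q_out = v × A_ann = Q_in × A_ann/A_cap.

Q_out ≈ 0.0741 L/s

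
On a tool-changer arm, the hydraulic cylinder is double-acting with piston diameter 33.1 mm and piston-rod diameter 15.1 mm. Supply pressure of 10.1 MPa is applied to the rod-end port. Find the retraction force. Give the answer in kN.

Rod-side annular area A_ann = π/4 × (33.1² − 15.1²) = 681.4 mm^2
On retraction the pressure acts on the annular area (bore minus rod).
F = P × A_ann

F ≈ 6.88 kN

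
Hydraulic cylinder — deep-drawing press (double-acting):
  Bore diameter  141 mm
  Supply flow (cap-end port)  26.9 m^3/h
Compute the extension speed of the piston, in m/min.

v ≈ 28.7 m/min

Cap-side area A_cap = π/4 × (141 mm)² = 15610 mm^2
v = Q / A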